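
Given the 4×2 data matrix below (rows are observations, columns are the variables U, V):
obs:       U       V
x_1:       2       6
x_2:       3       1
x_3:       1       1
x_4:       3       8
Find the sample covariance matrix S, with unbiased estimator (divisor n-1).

Step 1 — column means:
  mean(U) = (2 + 3 + 1 + 3) / 4 = 9/4 = 2.25
  mean(V) = (6 + 1 + 1 + 8) / 4 = 16/4 = 4

Step 2 — sample covariance S[i,j] = (1/(n-1)) · Σ_k (x_{k,i} - mean_i) · (x_{k,j} - mean_j), with n-1 = 3.
  S[U,U] = ((-0.25)·(-0.25) + (0.75)·(0.75) + (-1.25)·(-1.25) + (0.75)·(0.75)) / 3 = 2.75/3 = 0.9167
  S[U,V] = ((-0.25)·(2) + (0.75)·(-3) + (-1.25)·(-3) + (0.75)·(4)) / 3 = 4/3 = 1.3333
  S[V,V] = ((2)·(2) + (-3)·(-3) + (-3)·(-3) + (4)·(4)) / 3 = 38/3 = 12.6667

S is symmetric (S[j,i] = S[i,j]). Assembling:

S = [[0.9167, 1.3333],
 [1.3333, 12.6667]]


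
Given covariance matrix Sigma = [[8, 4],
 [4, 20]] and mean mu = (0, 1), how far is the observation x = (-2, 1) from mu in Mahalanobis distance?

Step 1 — centre the observation: (x - mu) = (-2, 0).

Step 2 — invert Sigma. det(Sigma) = 8·20 - (4)² = 144.
  Sigma^{-1} = (1/det) · [[d, -b], [-b, a]] = [[0.1389, -0.0278],
 [-0.0278, 0.0556]].

Step 3 — form the quadratic (x - mu)^T · Sigma^{-1} · (x - mu):
  Sigma^{-1} · (x - mu) = (-0.2778, 0.0556).
  (x - mu)^T · [Sigma^{-1} · (x - mu)] = (-2)·(-0.2778) + (0)·(0.0556) = 0.5556.

Step 4 — take square root: d = √(0.5556) ≈ 0.7454.

d(x, mu) = √(0.5556) ≈ 0.7454


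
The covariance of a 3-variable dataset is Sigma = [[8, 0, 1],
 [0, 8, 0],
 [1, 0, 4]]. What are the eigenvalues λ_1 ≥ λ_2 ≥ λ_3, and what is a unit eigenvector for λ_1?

Step 1 — characteristic polynomial p(λ) = det(λI - Sigma) = λ³ - tr·λ² + c_1·λ - det, where tr = trace, c_1 = sum of the principal 2×2 minors, det = det(Sigma):
  tr = 8 + 8 + 4 = 20,
  c_1 = (8·8 - (0)²) + (8·4 - (1)²) + (8·4 - (0)²) = 64 + 31 + 32 = 127,
  det = 8·(8·4 - (0)²) - (0)·((0)·4 - (0)·(1)) + (1)·((0)·(0) - 8·(1)) = 8·(32) - (0)·(0) + (1)·(-8) = 248.
  So p(λ) = λ³ - 20λ² + 127λ - 248.
Step 2 — look for an integer root (rational root theorem: any rational root is an integer divisor of 248). Testing λ = 8:
  p(8) = 512 - 1280 + 1016 - 248 = 0  ✓
  Dividing out (λ - 8): p(λ) = (λ - 8)(λ² - 12λ + 31).
Step 3 — remaining eigenvalues from the quadratic λ² - 12λ + 31 = 0:
  Δ = 12² - 4·31 = 144 - 124 = 20,  λ = (12 ± √20)/2 = (12 ± 4.4721)/2 ≈ 8.2361 or 3.7639.
  Sorted: λ_1 = 8.2361,  λ_2 = 8,  λ_3 = 3.7639  (check: sum = 20 = tr ✓).

Step 4 — unit eigenvector for λ_1 ≈ 8.2361: v spans the null space of (Sigma - λ_1 I), whose rows are
  r_1 = (-0.2361, 0, 1),  r_2 = (0, -0.2361, 0),  r_3 = (1, 0, -4.2361).
  v is orthogonal to every row, so take v ∝ r_1 × r_2 = ((0)·(0) - (1)·(-0.2361), (1)·(0) - (-0.2361)·(0), (-0.2361)·(-0.2361) - (0)·(0)) ≈ (0.2361, 0, 0.0557).
  Let u = (0.2361, 0, 0.0557).
  ||u|| = √((0.2361)² + (0)² + (0.0557)²) = √(0.0588) ≈ 0.2426,  v_1 = u/||u|| ≈ (0.9732, 0, 0.2298) (||v_1|| = 1).

λ_1 = 8.2361,  λ_2 = 8,  λ_3 = 3.7639;  v_1 ≈ (0.9732, 0, 0.2298)


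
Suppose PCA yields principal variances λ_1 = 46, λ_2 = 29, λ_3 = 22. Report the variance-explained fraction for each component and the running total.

Step 1 — total variance = trace(Sigma) = Σ λ_i = 46 + 29 + 22 = 97.

Step 2 — fraction explained by component i = λ_i / Σ λ:
  PC1: 46/97 = 0.4742
  PC2: 29/97 = 0.299
  PC3: 22/97 = 0.2268

Step 3 — cumulative fraction after k components = (λ_1 + ... + λ_k) / Σ λ:
  k = 1: 46/97 = 0.4742
  k = 2: (46 + 29)/97 = 75/97 = 0.7732
  k = 3: (46 + 29 + 22)/97 = 97/97 = 1

Summary (fraction, with percent):

explained: PC1 0.4742 (47.42%), PC2 0.299 (29.9%), PC3 0.2268 (22.68%);  cumulative: 0.4742, 0.7732, 1


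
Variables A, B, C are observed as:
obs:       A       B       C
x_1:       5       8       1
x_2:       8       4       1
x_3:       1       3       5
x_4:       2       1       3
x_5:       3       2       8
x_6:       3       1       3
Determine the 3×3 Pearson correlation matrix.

Step 1 — column means:
  mean(A) = (5 + 8 + 1 + 2 + 3 + 3) / 6 = 22/6 = 3.6667
  mean(B) = (8 + 4 + 3 + 1 + 2 + 1) / 6 = 19/6 = 3.1667
  mean(C) = (1 + 1 + 5 + 3 + 8 + 3) / 6 = 21/6 = 3.5

Step 2 — sample variances and covariances s[i,j] = (1/(n-1)) · Σ_k (x_{k,i} - mean_i) · (x_{k,j} - mean_j), with n-1 = 5:
  s[A,A] = ((1.3333)·(1.3333) + (4.3333)·(4.3333) + (-2.6667)·(-2.6667) + (-1.6667)·(-1.6667) + (-0.6667)·(-0.6667) + (-0.6667)·(-0.6667)) / 5 = 31.3333/5 = 6.2667
  s[A,B] = ((1.3333)·(4.8333) + (4.3333)·(0.8333) + (-2.6667)·(-0.1667) + (-1.6667)·(-2.1667) + (-0.6667)·(-1.1667) + (-0.6667)·(-2.1667)) / 5 = 16.3333/5 = 3.2667
  s[A,C] = ((1.3333)·(-2.5) + (4.3333)·(-2.5) + (-2.6667)·(1.5) + (-1.6667)·(-0.5) + (-0.6667)·(4.5) + (-0.6667)·(-0.5)) / 5 = -20/5 = -4
  s[B,B] = ((4.8333)·(4.8333) + (0.8333)·(0.8333) + (-0.1667)·(-0.1667) + (-2.1667)·(-2.1667) + (-1.1667)·(-1.1667) + (-2.1667)·(-2.1667)) / 5 = 34.8333/5 = 6.9667
  s[B,C] = ((4.8333)·(-2.5) + (0.8333)·(-2.5) + (-0.1667)·(1.5) + (-2.1667)·(-0.5) + (-1.1667)·(4.5) + (-2.1667)·(-0.5)) / 5 = -17.5/5 = -3.5
  s[C,C] = ((-2.5)·(-2.5) + (-2.5)·(-2.5) + (1.5)·(1.5) + (-0.5)·(-0.5) + (4.5)·(4.5) + (-0.5)·(-0.5)) / 5 = 35.5/5 = 7.1
  Sample standard deviations s_i = √(s[i,i]):
  s(A) = √(6.2667) = 2.5033
  s(B) = √(6.9667) = 2.6394
  s(C) = √(7.1) = 2.6646

Step 3 — r_{ij} = s_{ij} / (s_i · s_j):
  r[A,A] = 1 (diagonal).
  r[A,B] = 3.2667 / (2.5033 · 2.6394) = 3.2667 / 6.6074 = 0.4944
  r[A,C] = -4 / (2.5033 · 2.6646) = -4 / 6.6703 = -0.5997
  r[B,B] = 1 (diagonal).
  r[B,C] = -3.5 / (2.6394 · 2.6646) = -3.5 / 7.033 = -0.4977
  r[C,C] = 1 (diagonal).

R is symmetric with unit diagonal. Assembling:

R = [[1, 0.4944, -0.5997],
 [0.4944, 1, -0.4977],
 [-0.5997, -0.4977, 1]]


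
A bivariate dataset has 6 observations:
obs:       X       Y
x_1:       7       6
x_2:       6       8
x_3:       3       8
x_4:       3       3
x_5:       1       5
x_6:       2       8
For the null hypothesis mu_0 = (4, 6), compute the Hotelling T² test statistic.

Step 1 — sample mean vector:
  mean(X) = (7 + 6 + 3 + 3 + 1 + 2) / 6 = 22/6 = 3.6667
  mean(Y) = (6 + 8 + 8 + 3 + 5 + 8) / 6 = 38/6 = 6.3333
  x̄ = (3.6667, 6.3333),  deviation x̄ - mu_0 = (3.6667, 6.3333) - (4, 6) = (-0.3333, 0.3333).

Step 2 — sample covariance matrix, S[i,j] = (1/(n-1)) · Σ_k (x_{k,i} - mean_i) · (x_{k,j} - mean_j), divisor n-1 = 5:
  S[X,X] = ((3.3333)·(3.3333) + (2.3333)·(2.3333) + (-0.6667)·(-0.6667) + (-0.6667)·(-0.6667) + (-2.6667)·(-2.6667) + (-1.6667)·(-1.6667)) / 5 = 27.3333/5 = 5.4667
  S[X,Y] = ((3.3333)·(-0.3333) + (2.3333)·(1.6667) + (-0.6667)·(1.6667) + (-0.6667)·(-3.3333) + (-2.6667)·(-1.3333) + (-1.6667)·(1.6667)) / 5 = 4.6667/5 = 0.9333
  S[Y,Y] = ((-0.3333)·(-0.3333) + (1.6667)·(1.6667) + (1.6667)·(1.6667) + (-3.3333)·(-3.3333) + (-1.3333)·(-1.3333) + (1.6667)·(1.6667)) / 5 = 21.3333/5 = 4.2667
  S = [[5.4667, 0.9333],
 [0.9333, 4.2667]].

Step 3 — invert S. det(S) = 5.4667·4.2667 - (0.9333)² = 22.4533.
  S^{-1} = (1/det) · [[d, -b], [-b, a]] = [[0.19, -0.0416],
 [-0.0416, 0.2435]].

Step 4 — quadratic form (x̄ - mu_0)^T · S^{-1} · (x̄ - mu_0):
  S^{-1} · (x̄ - mu_0) = (-0.0772, 0.095),
  (x̄ - mu_0)^T · [...] = (-0.3333)·(-0.0772) + (0.3333)·(0.095) = 0.0574.

Step 5 — scale by n: T² = 6 · 0.0574 = 0.3444.

T² ≈ 0.3444


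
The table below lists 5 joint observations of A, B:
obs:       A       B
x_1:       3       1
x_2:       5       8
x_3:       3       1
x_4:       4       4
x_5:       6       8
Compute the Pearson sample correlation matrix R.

Step 1 — column means:
  mean(A) = (3 + 5 + 3 + 4 + 6) / 5 = 21/5 = 4.2
  mean(B) = (1 + 8 + 1 + 4 + 8) / 5 = 22/5 = 4.4

Step 2 — sample variances and covariances s[i,j] = (1/(n-1)) · Σ_k (x_{k,i} - mean_i) · (x_{k,j} - mean_j), with n-1 = 4:
  s[A,A] = ((-1.2)·(-1.2) + (0.8)·(0.8) + (-1.2)·(-1.2) + (-0.2)·(-0.2) + (1.8)·(1.8)) / 4 = 6.8/4 = 1.7
  s[A,B] = ((-1.2)·(-3.4) + (0.8)·(3.6) + (-1.2)·(-3.4) + (-0.2)·(-0.4) + (1.8)·(3.6)) / 4 = 17.6/4 = 4.4
  s[B,B] = ((-3.4)·(-3.4) + (3.6)·(3.6) + (-3.4)·(-3.4) + (-0.4)·(-0.4) + (3.6)·(3.6)) / 4 = 49.2/4 = 12.3
  Sample standard deviations s_i = √(s[i,i]):
  s(A) = √(1.7) = 1.3038
  s(B) = √(12.3) = 3.5071

Step 3 — r_{ij} = s_{ij} / (s_i · s_j):
  r[A,A] = 1 (diagonal).
  r[A,B] = 4.4 / (1.3038 · 3.5071) = 4.4 / 4.5727 = 0.9622
  r[B,B] = 1 (diagonal).

R is symmetric with unit diagonal. Assembling:

R = [[1, 0.9622],
 [0.9622, 1]]


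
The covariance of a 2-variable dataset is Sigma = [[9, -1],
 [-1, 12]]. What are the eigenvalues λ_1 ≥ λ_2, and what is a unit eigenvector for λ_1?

Step 1 — characteristic polynomial of 2×2 Sigma:
  det(Sigma - λI) = λ² - trace · λ + det = 0.
  trace = 9 + 12 = 21, det = 9·12 - (-1)² = 107.
Step 2 — discriminant:
  Δ = trace² - 4·det = 441 - 428 = 13.
Step 3 — eigenvalues:
  λ = (trace ± √Δ)/2 = (21 ± 3.6056)/2,
  λ_1 = 12.3028,  λ_2 = 8.6972.

Step 4 — unit eigenvector for λ_1: solve (Sigma - λ_1 I)v = 0. First row:
  (9 - 12.3028)·v_x + (-1)·v_y = 0, i.e. (-3.3028)·v_x + (-1)·v_y = 0,
  so v ∝ (b, λ_1 - a) = (-1, 3.3028); multiply by -1 so the first entry is positive: u = (1, -3.3028).
  ||u|| = √((1)² + (-3.3028)²) = √(11.9083) ≈ 3.4508,
  v_1 = u/||u|| ≈ (0.2898, -0.9571) (||v_1|| = 1).

λ_1 = 12.3028,  λ_2 = 8.6972;  v_1 ≈ (0.2898, -0.9571)


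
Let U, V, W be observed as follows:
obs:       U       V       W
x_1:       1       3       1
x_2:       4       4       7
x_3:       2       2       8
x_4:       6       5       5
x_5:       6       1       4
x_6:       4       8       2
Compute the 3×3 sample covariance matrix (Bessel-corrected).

Step 1 — column means:
  mean(U) = (1 + 4 + 2 + 6 + 6 + 4) / 6 = 23/6 = 3.8333
  mean(V) = (3 + 4 + 2 + 5 + 1 + 8) / 6 = 23/6 = 3.8333
  mean(W) = (1 + 7 + 8 + 5 + 4 + 2) / 6 = 27/6 = 4.5

Step 2 — sample covariance S[i,j] = (1/(n-1)) · Σ_k (x_{k,i} - mean_i) · (x_{k,j} - mean_j), with n-1 = 5.
  S[U,U] = ((-2.8333)·(-2.8333) + (0.1667)·(0.1667) + (-1.8333)·(-1.8333) + (2.1667)·(2.1667) + (2.1667)·(2.1667) + (0.1667)·(0.1667)) / 5 = 20.8333/5 = 4.1667
  S[U,V] = ((-2.8333)·(-0.8333) + (0.1667)·(0.1667) + (-1.8333)·(-1.8333) + (2.1667)·(1.1667) + (2.1667)·(-2.8333) + (0.1667)·(4.1667)) / 5 = 2.8333/5 = 0.5667
  S[U,W] = ((-2.8333)·(-3.5) + (0.1667)·(2.5) + (-1.8333)·(3.5) + (2.1667)·(0.5) + (2.1667)·(-0.5) + (0.1667)·(-2.5)) / 5 = 3.5/5 = 0.7
  S[V,V] = ((-0.8333)·(-0.8333) + (0.1667)·(0.1667) + (-1.8333)·(-1.8333) + (1.1667)·(1.1667) + (-2.8333)·(-2.8333) + (4.1667)·(4.1667)) / 5 = 30.8333/5 = 6.1667
  S[V,W] = ((-0.8333)·(-3.5) + (0.1667)·(2.5) + (-1.8333)·(3.5) + (1.1667)·(0.5) + (-2.8333)·(-0.5) + (4.1667)·(-2.5)) / 5 = -11.5/5 = -2.3
  S[W,W] = ((-3.5)·(-3.5) + (2.5)·(2.5) + (3.5)·(3.5) + (0.5)·(0.5) + (-0.5)·(-0.5) + (-2.5)·(-2.5)) / 5 = 37.5/5 = 7.5

S is symmetric (S[j,i] = S[i,j]). Assembling:

S = [[4.1667, 0.5667, 0.7],
 [0.5667, 6.1667, -2.3],
 [0.7, -2.3, 7.5]]


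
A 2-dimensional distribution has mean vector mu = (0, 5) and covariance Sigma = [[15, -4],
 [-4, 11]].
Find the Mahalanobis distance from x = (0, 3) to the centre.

Step 1 — centre the observation: (x - mu) = (0, -2).

Step 2 — invert Sigma. det(Sigma) = 15·11 - (-4)² = 149.
  Sigma^{-1} = (1/det) · [[d, -b], [-b, a]] = [[0.0738, 0.0268],
 [0.0268, 0.1007]].

Step 3 — form the quadratic (x - mu)^T · Sigma^{-1} · (x - mu):
  Sigma^{-1} · (x - mu) = (-0.0537, -0.2013).
  (x - mu)^T · [Sigma^{-1} · (x - mu)] = (0)·(-0.0537) + (-2)·(-0.2013) = 0.4027.

Step 4 — take square root: d = √(0.4027) ≈ 0.6346.

d(x, mu) = √(0.4027) ≈ 0.6346


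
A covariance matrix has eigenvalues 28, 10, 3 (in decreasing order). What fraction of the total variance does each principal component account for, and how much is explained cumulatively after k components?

Step 1 — total variance = trace(Sigma) = Σ λ_i = 28 + 10 + 3 = 41.

Step 2 — fraction explained by component i = λ_i / Σ λ:
  PC1: 28/41 = 0.6829
  PC2: 10/41 = 0.2439
  PC3: 3/41 = 0.0732

Step 3 — cumulative fraction after k components = (λ_1 + ... + λ_k) / Σ λ:
  k = 1: 28/41 = 0.6829
  k = 2: (28 + 10)/41 = 38/41 = 0.9268
  k = 3: (28 + 10 + 3)/41 = 41/41 = 1

Summary (fraction, with percent):

explained: PC1 0.6829 (68.29%), PC2 0.2439 (24.39%), PC3 0.0732 (7.32%);  cumulative: 0.6829, 0.9268, 1


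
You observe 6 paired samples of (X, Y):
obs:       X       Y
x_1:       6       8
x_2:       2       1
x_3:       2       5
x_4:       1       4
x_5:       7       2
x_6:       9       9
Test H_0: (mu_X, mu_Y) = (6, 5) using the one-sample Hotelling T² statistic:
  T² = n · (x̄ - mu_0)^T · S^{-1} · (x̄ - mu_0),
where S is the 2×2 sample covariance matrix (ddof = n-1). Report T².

Step 1 — sample mean vector:
  mean(X) = (6 + 2 + 2 + 1 + 7 + 9) / 6 = 27/6 = 4.5
  mean(Y) = (8 + 1 + 5 + 4 + 2 + 9) / 6 = 29/6 = 4.8333
  x̄ = (4.5, 4.8333),  deviation x̄ - mu_0 = (4.5, 4.8333) - (6, 5) = (-1.5, -0.1667).

Step 2 — sample covariance matrix, S[i,j] = (1/(n-1)) · Σ_k (x_{k,i} - mean_i) · (x_{k,j} - mean_j), divisor n-1 = 5:
  S[X,X] = ((1.5)·(1.5) + (-2.5)·(-2.5) + (-2.5)·(-2.5) + (-3.5)·(-3.5) + (2.5)·(2.5) + (4.5)·(4.5)) / 5 = 53.5/5 = 10.7
  S[X,Y] = ((1.5)·(3.1667) + (-2.5)·(-3.8333) + (-2.5)·(0.1667) + (-3.5)·(-0.8333) + (2.5)·(-2.8333) + (4.5)·(4.1667)) / 5 = 28.5/5 = 5.7
  S[Y,Y] = ((3.1667)·(3.1667) + (-3.8333)·(-3.8333) + (0.1667)·(0.1667) + (-0.8333)·(-0.8333) + (-2.8333)·(-2.8333) + (4.1667)·(4.1667)) / 5 = 50.8333/5 = 10.1667
  S = [[10.7, 5.7],
 [5.7, 10.1667]].

Step 3 — invert S. det(S) = 10.7·10.1667 - (5.7)² = 76.2933.
  S^{-1} = (1/det) · [[d, -b], [-b, a]] = [[0.1333, -0.0747],
 [-0.0747, 0.1402]].

Step 4 — quadratic form (x̄ - mu_0)^T · S^{-1} · (x̄ - mu_0):
  S^{-1} · (x̄ - mu_0) = (-0.1874, 0.0887),
  (x̄ - mu_0)^T · [...] = (-1.5)·(-0.1874) + (-0.1667)·(0.0887) = 0.2664.

Step 5 — scale by n: T² = 6 · 0.2664 = 1.5982.

T² ≈ 1.5982


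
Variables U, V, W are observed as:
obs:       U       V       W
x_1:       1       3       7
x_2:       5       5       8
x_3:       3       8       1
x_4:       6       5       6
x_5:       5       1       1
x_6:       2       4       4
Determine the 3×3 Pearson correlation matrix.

Step 1 — column means:
  mean(U) = (1 + 5 + 3 + 6 + 5 + 2) / 6 = 22/6 = 3.6667
  mean(V) = (3 + 5 + 8 + 5 + 1 + 4) / 6 = 26/6 = 4.3333
  mean(W) = (7 + 8 + 1 + 6 + 1 + 4) / 6 = 27/6 = 4.5

Step 2 — sample variances and covariances s[i,j] = (1/(n-1)) · Σ_k (x_{k,i} - mean_i) · (x_{k,j} - mean_j), with n-1 = 5:
  s[U,U] = ((-2.6667)·(-2.6667) + (1.3333)·(1.3333) + (-0.6667)·(-0.6667) + (2.3333)·(2.3333) + (1.3333)·(1.3333) + (-1.6667)·(-1.6667)) / 5 = 19.3333/5 = 3.8667
  s[U,V] = ((-2.6667)·(-1.3333) + (1.3333)·(0.6667) + (-0.6667)·(3.6667) + (2.3333)·(0.6667) + (1.3333)·(-3.3333) + (-1.6667)·(-0.3333)) / 5 = -0.3333/5 = -0.0667
  s[U,W] = ((-2.6667)·(2.5) + (1.3333)·(3.5) + (-0.6667)·(-3.5) + (2.3333)·(1.5) + (1.3333)·(-3.5) + (-1.6667)·(-0.5)) / 5 = 0/5 = 0
  s[V,V] = ((-1.3333)·(-1.3333) + (0.6667)·(0.6667) + (3.6667)·(3.6667) + (0.6667)·(0.6667) + (-3.3333)·(-3.3333) + (-0.3333)·(-0.3333)) / 5 = 27.3333/5 = 5.4667
  s[V,W] = ((-1.3333)·(2.5) + (0.6667)·(3.5) + (3.6667)·(-3.5) + (0.6667)·(1.5) + (-3.3333)·(-3.5) + (-0.3333)·(-0.5)) / 5 = -1/5 = -0.2
  s[W,W] = ((2.5)·(2.5) + (3.5)·(3.5) + (-3.5)·(-3.5) + (1.5)·(1.5) + (-3.5)·(-3.5) + (-0.5)·(-0.5)) / 5 = 45.5/5 = 9.1
  Sample standard deviations s_i = √(s[i,i]):
  s(U) = √(3.8667) = 1.9664
  s(V) = √(5.4667) = 2.3381
  s(W) = √(9.1) = 3.0166

Step 3 — r_{ij} = s_{ij} / (s_i · s_j):
  r[U,U] = 1 (diagonal).
  r[U,V] = -0.0667 / (1.9664 · 2.3381) = -0.0667 / 4.5976 = -0.0145
  r[U,W] = 0 / (1.9664 · 3.0166) = 0 / 5.9318 = 0
  r[V,V] = 1 (diagonal).
  r[V,W] = -0.2 / (2.3381 · 3.0166) = -0.2 / 7.0531 = -0.0284
  r[W,W] = 1 (diagonal).

R is symmetric with unit diagonal. Assembling:

R = [[1, -0.0145, 0],
 [-0.0145, 1, -0.0284],
 [0, -0.0284, 1]]


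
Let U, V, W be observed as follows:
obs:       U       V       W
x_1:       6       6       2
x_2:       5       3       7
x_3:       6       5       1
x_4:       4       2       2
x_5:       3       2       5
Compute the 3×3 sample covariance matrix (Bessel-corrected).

Step 1 — column means:
  mean(U) = (6 + 5 + 6 + 4 + 3) / 5 = 24/5 = 4.8
  mean(V) = (6 + 3 + 5 + 2 + 2) / 5 = 18/5 = 3.6
  mean(W) = (2 + 7 + 1 + 2 + 5) / 5 = 17/5 = 3.4

Step 2 — sample covariance S[i,j] = (1/(n-1)) · Σ_k (x_{k,i} - mean_i) · (x_{k,j} - mean_j), with n-1 = 4.
  S[U,U] = ((1.2)·(1.2) + (0.2)·(0.2) + (1.2)·(1.2) + (-0.8)·(-0.8) + (-1.8)·(-1.8)) / 4 = 6.8/4 = 1.7
  S[U,V] = ((1.2)·(2.4) + (0.2)·(-0.6) + (1.2)·(1.4) + (-0.8)·(-1.6) + (-1.8)·(-1.6)) / 4 = 8.6/4 = 2.15
  S[U,W] = ((1.2)·(-1.4) + (0.2)·(3.6) + (1.2)·(-2.4) + (-0.8)·(-1.4) + (-1.8)·(1.6)) / 4 = -5.6/4 = -1.4
  S[V,V] = ((2.4)·(2.4) + (-0.6)·(-0.6) + (1.4)·(1.4) + (-1.6)·(-1.6) + (-1.6)·(-1.6)) / 4 = 13.2/4 = 3.3
  S[V,W] = ((2.4)·(-1.4) + (-0.6)·(3.6) + (1.4)·(-2.4) + (-1.6)·(-1.4) + (-1.6)·(1.6)) / 4 = -9.2/4 = -2.3
  S[W,W] = ((-1.4)·(-1.4) + (3.6)·(3.6) + (-2.4)·(-2.4) + (-1.4)·(-1.4) + (1.6)·(1.6)) / 4 = 25.2/4 = 6.3

S is symmetric (S[j,i] = S[i,j]). Assembling:

S = [[1.7, 2.15, -1.4],
 [2.15, 3.3, -2.3],
 [-1.4, -2.3, 6.3]]


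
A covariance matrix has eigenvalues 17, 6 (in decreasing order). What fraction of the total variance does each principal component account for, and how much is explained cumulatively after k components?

Step 1 — total variance = trace(Sigma) = Σ λ_i = 17 + 6 = 23.

Step 2 — fraction explained by component i = λ_i / Σ λ:
  PC1: 17/23 = 0.7391
  PC2: 6/23 = 0.2609

Step 3 — cumulative fraction after k components = (λ_1 + ... + λ_k) / Σ λ:
  k = 1: 17/23 = 0.7391
  k = 2: (17 + 6)/23 = 23/23 = 1

Summary (fraction, with percent):

explained: PC1 0.7391 (73.91%), PC2 0.2609 (26.09%);  cumulative: 0.7391, 1


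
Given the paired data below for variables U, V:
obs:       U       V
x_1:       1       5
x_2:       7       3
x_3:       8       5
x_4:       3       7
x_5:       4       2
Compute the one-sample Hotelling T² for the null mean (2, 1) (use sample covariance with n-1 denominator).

Step 1 — sample mean vector:
  mean(U) = (1 + 7 + 8 + 3 + 4) / 5 = 23/5 = 4.6
  mean(V) = (5 + 3 + 5 + 7 + 2) / 5 = 22/5 = 4.4
  x̄ = (4.6, 4.4),  deviation x̄ - mu_0 = (4.6, 4.4) - (2, 1) = (2.6, 3.4).

Step 2 — sample covariance matrix, S[i,j] = (1/(n-1)) · Σ_k (x_{k,i} - mean_i) · (x_{k,j} - mean_j), divisor n-1 = 4:
  S[U,U] = ((-3.6)·(-3.6) + (2.4)·(2.4) + (3.4)·(3.4) + (-1.6)·(-1.6) + (-0.6)·(-0.6)) / 4 = 33.2/4 = 8.3
  S[U,V] = ((-3.6)·(0.6) + (2.4)·(-1.4) + (3.4)·(0.6) + (-1.6)·(2.6) + (-0.6)·(-2.4)) / 4 = -6.2/4 = -1.55
  S[V,V] = ((0.6)·(0.6) + (-1.4)·(-1.4) + (0.6)·(0.6) + (2.6)·(2.6) + (-2.4)·(-2.4)) / 4 = 15.2/4 = 3.8
  S = [[8.3, -1.55],
 [-1.55, 3.8]].

Step 3 — invert S. det(S) = 8.3·3.8 - (-1.55)² = 29.1375.
  S^{-1} = (1/det) · [[d, -b], [-b, a]] = [[0.1304, 0.0532],
 [0.0532, 0.2849]].

Step 4 — quadratic form (x̄ - mu_0)^T · S^{-1} · (x̄ - mu_0):
  S^{-1} · (x̄ - mu_0) = (0.5199, 1.1068),
  (x̄ - mu_0)^T · [...] = (2.6)·(0.5199) + (3.4)·(1.1068) = 5.1151.

Step 5 — scale by n: T² = 5 · 5.1151 = 25.5753.

T² ≈ 25.5753


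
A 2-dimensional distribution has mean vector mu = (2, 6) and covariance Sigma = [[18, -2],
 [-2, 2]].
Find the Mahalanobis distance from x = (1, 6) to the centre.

Step 1 — centre the observation: (x - mu) = (-1, 0).

Step 2 — invert Sigma. det(Sigma) = 18·2 - (-2)² = 32.
  Sigma^{-1} = (1/det) · [[d, -b], [-b, a]] = [[0.0625, 0.0625],
 [0.0625, 0.5625]].

Step 3 — form the quadratic (x - mu)^T · Sigma^{-1} · (x - mu):
  Sigma^{-1} · (x - mu) = (-0.0625, -0.0625).
  (x - mu)^T · [Sigma^{-1} · (x - mu)] = (-1)·(-0.0625) + (0)·(-0.0625) = 0.0625.

Step 4 — take square root: d = √(0.0625) ≈ 0.25.

d(x, mu) = √(0.0625) ≈ 0.25


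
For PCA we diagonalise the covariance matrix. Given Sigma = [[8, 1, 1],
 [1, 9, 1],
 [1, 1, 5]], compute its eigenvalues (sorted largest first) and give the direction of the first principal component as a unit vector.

Step 1 — characteristic polynomial p(λ) = det(λI - Sigma) = λ³ - tr·λ² + c_1·λ - det, where tr = trace, c_1 = sum of the principal 2×2 minors, det = det(Sigma):
  tr = 8 + 9 + 5 = 22,
  c_1 = (8·9 - (1)²) + (8·5 - (1)²) + (9·5 - (1)²) = 71 + 39 + 44 = 154,
  det = 8·(9·5 - (1)²) - (1)·((1)·5 - (1)·(1)) + (1)·((1)·(1) - 9·(1)) = 8·(44) - (1)·(4) + (1)·(-8) = 340.
  So p(λ) = λ³ - 22λ² + 154λ - 340.
Step 2 — look for an integer root (rational root theorem: any rational root is an integer divisor of 340). Testing λ = 10:
  p(10) = 1000 - 2200 + 1540 - 340 = 0  ✓
  Dividing out (λ - 10): p(λ) = (λ - 10)(λ² - 12λ + 34).
Step 3 — remaining eigenvalues from the quadratic λ² - 12λ + 34 = 0:
  Δ = 12² - 4·34 = 144 - 136 = 8,  λ = (12 ± √8)/2 = (12 ± 2.8284)/2 ≈ 7.4142 or 4.5858.
  Sorted: λ_1 = 10,  λ_2 = 7.4142,  λ_3 = 4.5858  (check: sum = 22 = tr ✓).

Step 4 — unit eigenvector for λ_1 = 10: v spans the null space of (Sigma - λ_1 I), whose rows are
  r_1 = (-2, 1, 1),  r_2 = (1, -1, 1),  r_3 = (1, 1, -5).
  v is orthogonal to every row, so take v ∝ r_1 × r_2 = ((1)·(1) - (1)·(-1), (1)·(1) - (-2)·(1), (-2)·(-1) - (1)·(1)) = (2, 3, 1).
  Let u = (2, 3, 1).
  ||u|| = √((2)² + (3)² + (1)²) = √(14) ≈ 3.7417,  v_1 = u/||u|| ≈ (0.5345, 0.8018, 0.2673) (||v_1|| = 1).

λ_1 = 10,  λ_2 = 7.4142,  λ_3 = 4.5858;  v_1 ≈ (0.5345, 0.8018, 0.2673)


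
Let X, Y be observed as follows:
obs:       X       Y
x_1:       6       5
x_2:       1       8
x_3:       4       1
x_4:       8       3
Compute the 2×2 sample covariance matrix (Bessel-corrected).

Step 1 — column means:
  mean(X) = (6 + 1 + 4 + 8) / 4 = 19/4 = 4.75
  mean(Y) = (5 + 8 + 1 + 3) / 4 = 17/4 = 4.25

Step 2 — sample covariance S[i,j] = (1/(n-1)) · Σ_k (x_{k,i} - mean_i) · (x_{k,j} - mean_j), with n-1 = 3.
  S[X,X] = ((1.25)·(1.25) + (-3.75)·(-3.75) + (-0.75)·(-0.75) + (3.25)·(3.25)) / 3 = 26.75/3 = 8.9167
  S[X,Y] = ((1.25)·(0.75) + (-3.75)·(3.75) + (-0.75)·(-3.25) + (3.25)·(-1.25)) / 3 = -14.75/3 = -4.9167
  S[Y,Y] = ((0.75)·(0.75) + (3.75)·(3.75) + (-3.25)·(-3.25) + (-1.25)·(-1.25)) / 3 = 26.75/3 = 8.9167

S is symmetric (S[j,i] = S[i,j]). Assembling:

S = [[8.9167, -4.9167],
 [-4.9167, 8.9167]]


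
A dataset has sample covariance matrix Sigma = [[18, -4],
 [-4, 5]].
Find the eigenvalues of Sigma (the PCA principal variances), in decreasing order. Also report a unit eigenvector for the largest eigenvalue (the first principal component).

Step 1 — characteristic polynomial of 2×2 Sigma:
  det(Sigma - λI) = λ² - trace · λ + det = 0.
  trace = 18 + 5 = 23, det = 18·5 - (-4)² = 74.
Step 2 — discriminant:
  Δ = trace² - 4·det = 529 - 296 = 233.
Step 3 — eigenvalues:
  λ = (trace ± √Δ)/2 = (23 ± 15.2643)/2,
  λ_1 = 19.1322,  λ_2 = 3.8678.

Step 4 — unit eigenvector for λ_1: solve (Sigma - λ_1 I)v = 0. First row:
  (18 - 19.1322)·v_x + (-4)·v_y = 0, i.e. (-1.1322)·v_x + (-4)·v_y = 0,
  so v ∝ (b, λ_1 - a) = (-4, 1.1322); multiply by -1 so the first entry is positive: u = (4, -1.1322).
  ||u|| = √((4)² + (-1.1322)²) = √(17.2818) ≈ 4.1571,
  v_1 = u/||u|| ≈ (0.9622, -0.2723) (||v_1|| = 1).

λ_1 = 19.1322,  λ_2 = 3.8678;  v_1 ≈ (0.9622, -0.2723)


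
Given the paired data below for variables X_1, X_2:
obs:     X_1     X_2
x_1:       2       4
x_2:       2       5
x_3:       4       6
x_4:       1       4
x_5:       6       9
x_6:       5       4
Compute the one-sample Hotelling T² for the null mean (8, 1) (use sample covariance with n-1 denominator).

Step 1 — sample mean vector:
  mean(X_1) = (2 + 2 + 4 + 1 + 6 + 5) / 6 = 20/6 = 3.3333
  mean(X_2) = (4 + 5 + 6 + 4 + 9 + 4) / 6 = 32/6 = 5.3333
  x̄ = (3.3333, 5.3333),  deviation x̄ - mu_0 = (3.3333, 5.3333) - (8, 1) = (-4.6667, 4.3333).

Step 2 — sample covariance matrix, S[i,j] = (1/(n-1)) · Σ_k (x_{k,i} - mean_i) · (x_{k,j} - mean_j), divisor n-1 = 5:
  S[X_1,X_1] = ((-1.3333)·(-1.3333) + (-1.3333)·(-1.3333) + (0.6667)·(0.6667) + (-2.3333)·(-2.3333) + (2.6667)·(2.6667) + (1.6667)·(1.6667)) / 5 = 19.3333/5 = 3.8667
  S[X_1,X_2] = ((-1.3333)·(-1.3333) + (-1.3333)·(-0.3333) + (0.6667)·(0.6667) + (-2.3333)·(-1.3333) + (2.6667)·(3.6667) + (1.6667)·(-1.3333)) / 5 = 13.3333/5 = 2.6667
  S[X_2,X_2] = ((-1.3333)·(-1.3333) + (-0.3333)·(-0.3333) + (0.6667)·(0.6667) + (-1.3333)·(-1.3333) + (3.6667)·(3.6667) + (-1.3333)·(-1.3333)) / 5 = 19.3333/5 = 3.8667
  S = [[3.8667, 2.6667],
 [2.6667, 3.8667]].

Step 3 — invert S. det(S) = 3.8667·3.8667 - (2.6667)² = 7.84.
  S^{-1} = (1/det) · [[d, -b], [-b, a]] = [[0.4932, -0.3401],
 [-0.3401, 0.4932]].

Step 4 — quadratic form (x̄ - mu_0)^T · S^{-1} · (x̄ - mu_0):
  S^{-1} · (x̄ - mu_0) = (-3.7755, 3.7245),
  (x̄ - mu_0)^T · [...] = (-4.6667)·(-3.7755) + (4.3333)·(3.7245) = 33.7585.

Step 5 — scale by n: T² = 6 · 33.7585 = 202.551.

T² ≈ 202.551


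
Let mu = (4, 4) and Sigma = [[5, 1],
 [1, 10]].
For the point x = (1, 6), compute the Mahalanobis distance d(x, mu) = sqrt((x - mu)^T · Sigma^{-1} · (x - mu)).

Step 1 — centre the observation: (x - mu) = (-3, 2).

Step 2 — invert Sigma. det(Sigma) = 5·10 - (1)² = 49.
  Sigma^{-1} = (1/det) · [[d, -b], [-b, a]] = [[0.2041, -0.0204],
 [-0.0204, 0.102]].

Step 3 — form the quadratic (x - mu)^T · Sigma^{-1} · (x - mu):
  Sigma^{-1} · (x - mu) = (-0.6531, 0.2653).
  (x - mu)^T · [Sigma^{-1} · (x - mu)] = (-3)·(-0.6531) + (2)·(0.2653) = 2.4898.

Step 4 — take square root: d = √(2.4898) ≈ 1.5779.

d(x, mu) = √(2.4898) ≈ 1.5779


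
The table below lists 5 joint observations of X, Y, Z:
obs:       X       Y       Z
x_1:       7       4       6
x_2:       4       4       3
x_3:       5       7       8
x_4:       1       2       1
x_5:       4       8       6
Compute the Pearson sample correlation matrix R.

Step 1 — column means:
  mean(X) = (7 + 4 + 5 + 1 + 4) / 5 = 21/5 = 4.2
  mean(Y) = (4 + 4 + 7 + 2 + 8) / 5 = 25/5 = 5
  mean(Z) = (6 + 3 + 8 + 1 + 6) / 5 = 24/5 = 4.8

Step 2 — sample variances and covariances s[i,j] = (1/(n-1)) · Σ_k (x_{k,i} - mean_i) · (x_{k,j} - mean_j), with n-1 = 4:
  s[X,X] = ((2.8)·(2.8) + (-0.2)·(-0.2) + (0.8)·(0.8) + (-3.2)·(-3.2) + (-0.2)·(-0.2)) / 4 = 18.8/4 = 4.7
  s[X,Y] = ((2.8)·(-1) + (-0.2)·(-1) + (0.8)·(2) + (-3.2)·(-3) + (-0.2)·(3)) / 4 = 8/4 = 2
  s[X,Z] = ((2.8)·(1.2) + (-0.2)·(-1.8) + (0.8)·(3.2) + (-3.2)·(-3.8) + (-0.2)·(1.2)) / 4 = 18.2/4 = 4.55
  s[Y,Y] = ((-1)·(-1) + (-1)·(-1) + (2)·(2) + (-3)·(-3) + (3)·(3)) / 4 = 24/4 = 6
  s[Y,Z] = ((-1)·(1.2) + (-1)·(-1.8) + (2)·(3.2) + (-3)·(-3.8) + (3)·(1.2)) / 4 = 22/4 = 5.5
  s[Z,Z] = ((1.2)·(1.2) + (-1.8)·(-1.8) + (3.2)·(3.2) + (-3.8)·(-3.8) + (1.2)·(1.2)) / 4 = 30.8/4 = 7.7
  Sample standard deviations s_i = √(s[i,i]):
  s(X) = √(4.7) = 2.1679
  s(Y) = √(6) = 2.4495
  s(Z) = √(7.7) = 2.7749

Step 3 — r_{ij} = s_{ij} / (s_i · s_j):
  r[X,X] = 1 (diagonal).
  r[X,Y] = 2 / (2.1679 · 2.4495) = 2 / 5.3104 = 0.3766
  r[X,Z] = 4.55 / (2.1679 · 2.7749) = 4.55 / 6.0158 = 0.7563
  r[Y,Y] = 1 (diagonal).
  r[Y,Z] = 5.5 / (2.4495 · 2.7749) = 5.5 / 6.7971 = 0.8092
  r[Z,Z] = 1 (diagonal).

R is symmetric with unit diagonal. Assembling:

R = [[1, 0.3766, 0.7563],
 [0.3766, 1, 0.8092],
 [0.7563, 0.8092, 1]]


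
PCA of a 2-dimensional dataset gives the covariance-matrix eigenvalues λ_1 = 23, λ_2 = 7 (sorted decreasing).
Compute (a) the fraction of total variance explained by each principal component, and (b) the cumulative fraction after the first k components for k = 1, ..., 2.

Step 1 — total variance = trace(Sigma) = Σ λ_i = 23 + 7 = 30.

Step 2 — fraction explained by component i = λ_i / Σ λ:
  PC1: 23/30 = 0.7667
  PC2: 7/30 = 0.2333

Step 3 — cumulative fraction after k components = (λ_1 + ... + λ_k) / Σ λ:
  k = 1: 23/30 = 0.7667
  k = 2: (23 + 7)/30 = 30/30 = 1

Summary (fraction, with percent):

explained: PC1 0.7667 (76.67%), PC2 0.2333 (23.33%);  cumulative: 0.7667, 1


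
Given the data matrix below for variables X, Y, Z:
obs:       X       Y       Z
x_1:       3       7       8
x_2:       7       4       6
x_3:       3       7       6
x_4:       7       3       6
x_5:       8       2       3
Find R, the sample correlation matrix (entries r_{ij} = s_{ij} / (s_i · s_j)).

Step 1 — column means:
  mean(X) = (3 + 7 + 3 + 7 + 8) / 5 = 28/5 = 5.6
  mean(Y) = (7 + 4 + 7 + 3 + 2) / 5 = 23/5 = 4.6
  mean(Z) = (8 + 6 + 6 + 6 + 3) / 5 = 29/5 = 5.8

Step 2 — sample variances and covariances s[i,j] = (1/(n-1)) · Σ_k (x_{k,i} - mean_i) · (x_{k,j} - mean_j), with n-1 = 4:
  s[X,X] = ((-2.6)·(-2.6) + (1.4)·(1.4) + (-2.6)·(-2.6) + (1.4)·(1.4) + (2.4)·(2.4)) / 4 = 23.2/4 = 5.8
  s[X,Y] = ((-2.6)·(2.4) + (1.4)·(-0.6) + (-2.6)·(2.4) + (1.4)·(-1.6) + (2.4)·(-2.6)) / 4 = -21.8/4 = -5.45
  s[X,Z] = ((-2.6)·(2.2) + (1.4)·(0.2) + (-2.6)·(0.2) + (1.4)·(0.2) + (2.4)·(-2.8)) / 4 = -12.4/4 = -3.1
  s[Y,Y] = ((2.4)·(2.4) + (-0.6)·(-0.6) + (2.4)·(2.4) + (-1.6)·(-1.6) + (-2.6)·(-2.6)) / 4 = 21.2/4 = 5.3
  s[Y,Z] = ((2.4)·(2.2) + (-0.6)·(0.2) + (2.4)·(0.2) + (-1.6)·(0.2) + (-2.6)·(-2.8)) / 4 = 12.6/4 = 3.15
  s[Z,Z] = ((2.2)·(2.2) + (0.2)·(0.2) + (0.2)·(0.2) + (0.2)·(0.2) + (-2.8)·(-2.8)) / 4 = 12.8/4 = 3.2
  Sample standard deviations s_i = √(s[i,i]):
  s(X) = √(5.8) = 2.4083
  s(Y) = √(5.3) = 2.3022
  s(Z) = √(3.2) = 1.7889

Step 3 — r_{ij} = s_{ij} / (s_i · s_j):
  r[X,X] = 1 (diagonal).
  r[X,Y] = -5.45 / (2.4083 · 2.3022) = -5.45 / 5.5444 = -0.983
  r[X,Z] = -3.1 / (2.4083 · 1.7889) = -3.1 / 4.3081 = -0.7196
  r[Y,Y] = 1 (diagonal).
  r[Y,Z] = 3.15 / (2.3022 · 1.7889) = 3.15 / 4.1183 = 0.7649
  r[Z,Z] = 1 (diagonal).

R is symmetric with unit diagonal. Assembling:

R = [[1, -0.983, -0.7196],
 [-0.983, 1, 0.7649],
 [-0.7196, 0.7649, 1]]


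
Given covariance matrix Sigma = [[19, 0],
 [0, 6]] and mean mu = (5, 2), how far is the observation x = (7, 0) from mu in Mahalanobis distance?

Step 1 — centre the observation: (x - mu) = (2, -2).

Step 2 — invert Sigma. det(Sigma) = 19·6 - (0)² = 114.
  Sigma^{-1} = (1/det) · [[d, -b], [-b, a]] = [[0.0526, 0],
 [0, 0.1667]].

Step 3 — form the quadratic (x - mu)^T · Sigma^{-1} · (x - mu):
  Sigma^{-1} · (x - mu) = (0.1053, -0.3333).
  (x - mu)^T · [Sigma^{-1} · (x - mu)] = (2)·(0.1053) + (-2)·(-0.3333) = 0.8772.

Step 4 — take square root: d = √(0.8772) ≈ 0.9366.

d(x, mu) = √(0.8772) ≈ 0.9366


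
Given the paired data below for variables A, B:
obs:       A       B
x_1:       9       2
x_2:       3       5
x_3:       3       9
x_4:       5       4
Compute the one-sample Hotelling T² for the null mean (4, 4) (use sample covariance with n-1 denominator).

Step 1 — sample mean vector:
  mean(A) = (9 + 3 + 3 + 5) / 4 = 20/4 = 5
  mean(B) = (2 + 5 + 9 + 4) / 4 = 20/4 = 5
  x̄ = (5, 5),  deviation x̄ - mu_0 = (5, 5) - (4, 4) = (1, 1).

Step 2 — sample covariance matrix, S[i,j] = (1/(n-1)) · Σ_k (x_{k,i} - mean_i) · (x_{k,j} - mean_j), divisor n-1 = 3:
  S[A,A] = ((4)·(4) + (-2)·(-2) + (-2)·(-2) + (0)·(0)) / 3 = 24/3 = 8
  S[A,B] = ((4)·(-3) + (-2)·(0) + (-2)·(4) + (0)·(-1)) / 3 = -20/3 = -6.6667
  S[B,B] = ((-3)·(-3) + (0)·(0) + (4)·(4) + (-1)·(-1)) / 3 = 26/3 = 8.6667
  S = [[8, -6.6667],
 [-6.6667, 8.6667]].

Step 3 — invert S. det(S) = 8·8.6667 - (-6.6667)² = 24.8889.
  S^{-1} = (1/det) · [[d, -b], [-b, a]] = [[0.3482, 0.2679],
 [0.2679, 0.3214]].

Step 4 — quadratic form (x̄ - mu_0)^T · S^{-1} · (x̄ - mu_0):
  S^{-1} · (x̄ - mu_0) = (0.6161, 0.5893),
  (x̄ - mu_0)^T · [...] = (1)·(0.6161) + (1)·(0.5893) = 1.2054.

Step 5 — scale by n: T² = 4 · 1.2054 = 4.8214.

T² ≈ 4.8214


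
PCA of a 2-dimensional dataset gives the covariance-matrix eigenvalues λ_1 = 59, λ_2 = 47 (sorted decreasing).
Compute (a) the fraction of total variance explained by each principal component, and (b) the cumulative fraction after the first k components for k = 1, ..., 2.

Step 1 — total variance = trace(Sigma) = Σ λ_i = 59 + 47 = 106.

Step 2 — fraction explained by component i = λ_i / Σ λ:
  PC1: 59/106 = 0.5566
  PC2: 47/106 = 0.4434

Step 3 — cumulative fraction after k components = (λ_1 + ... + λ_k) / Σ λ:
  k = 1: 59/106 = 0.5566
  k = 2: (59 + 47)/106 = 106/106 = 1

Summary (fraction, with percent):

explained: PC1 0.5566 (55.66%), PC2 0.4434 (44.34%);  cumulative: 0.5566, 1


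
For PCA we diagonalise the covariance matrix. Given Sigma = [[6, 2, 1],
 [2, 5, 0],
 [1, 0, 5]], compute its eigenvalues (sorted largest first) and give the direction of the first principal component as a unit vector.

Step 1 — characteristic polynomial p(λ) = det(λI - Sigma) = λ³ - tr·λ² + c_1·λ - det, where tr = trace, c_1 = sum of the principal 2×2 minors, det = det(Sigma):
  tr = 6 + 5 + 5 = 16,
  c_1 = (6·5 - (2)²) + (6·5 - (1)²) + (5·5 - (0)²) = 26 + 29 + 25 = 80,
  det = 6·(5·5 - (0)²) - (2)·((2)·5 - (0)·(1)) + (1)·((2)·(0) - 5·(1)) = 6·(25) - (2)·(10) + (1)·(-5) = 125.
  So p(λ) = λ³ - 16λ² + 80λ - 125.
Step 2 — look for an integer root (rational root theorem: any rational root is an integer divisor of 125). Testing λ = 5:
  p(5) = 125 - 400 + 400 - 125 = 0  ✓
  Dividing out (λ - 5): p(λ) = (λ - 5)(λ² - 11λ + 25).
Step 3 — remaining eigenvalues from the quadratic λ² - 11λ + 25 = 0:
  Δ = 11² - 4·25 = 121 - 100 = 21,  λ = (11 ± √21)/2 = (11 ± 4.5826)/2 ≈ 7.7913 or 3.2087.
  Sorted: λ_1 = 7.7913,  λ_2 = 5,  λ_3 = 3.2087  (check: sum = 16 = tr ✓).

Step 4 — unit eigenvector for λ_1 ≈ 7.7913: v spans the null space of (Sigma - λ_1 I), whose rows are
  r_1 = (-1.7913, 2, 1),  r_2 = (2, -2.7913, 0),  r_3 = (1, 0, -2.7913).
  v is orthogonal to every row, so take v ∝ r_1 × r_2 = ((2)·(0) - (1)·(-2.7913), (1)·(2) - (-1.7913)·(0), (-1.7913)·(-2.7913) - (2)·(2)) ≈ (2.7913, 2, 1).
  Let u = (2.7913, 2, 1).
  ||u|| = √((2.7913)² + (2)² + (1)²) = √(12.7913) ≈ 3.5765,  v_1 = u/||u|| ≈ (0.7805, 0.5592, 0.2796) (||v_1|| = 1).

λ_1 = 7.7913,  λ_2 = 5,  λ_3 = 3.2087;  v_1 ≈ (0.7805, 0.5592, 0.2796)


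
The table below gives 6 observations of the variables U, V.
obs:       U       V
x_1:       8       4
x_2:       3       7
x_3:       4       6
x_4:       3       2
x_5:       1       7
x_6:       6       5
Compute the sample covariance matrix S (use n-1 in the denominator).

Step 1 — column means:
  mean(U) = (8 + 3 + 4 + 3 + 1 + 6) / 6 = 25/6 = 4.1667
  mean(V) = (4 + 7 + 6 + 2 + 7 + 5) / 6 = 31/6 = 5.1667

Step 2 — sample covariance S[i,j] = (1/(n-1)) · Σ_k (x_{k,i} - mean_i) · (x_{k,j} - mean_j), with n-1 = 5.
  S[U,U] = ((3.8333)·(3.8333) + (-1.1667)·(-1.1667) + (-0.1667)·(-0.1667) + (-1.1667)·(-1.1667) + (-3.1667)·(-3.1667) + (1.8333)·(1.8333)) / 5 = 30.8333/5 = 6.1667
  S[U,V] = ((3.8333)·(-1.1667) + (-1.1667)·(1.8333) + (-0.1667)·(0.8333) + (-1.1667)·(-3.1667) + (-3.1667)·(1.8333) + (1.8333)·(-0.1667)) / 5 = -9.1667/5 = -1.8333
  S[V,V] = ((-1.1667)·(-1.1667) + (1.8333)·(1.8333) + (0.8333)·(0.8333) + (-3.1667)·(-3.1667) + (1.8333)·(1.8333) + (-0.1667)·(-0.1667)) / 5 = 18.8333/5 = 3.7667

S is symmetric (S[j,i] = S[i,j]). Assembling:

S = [[6.1667, -1.8333],
 [-1.8333, 3.7667]]


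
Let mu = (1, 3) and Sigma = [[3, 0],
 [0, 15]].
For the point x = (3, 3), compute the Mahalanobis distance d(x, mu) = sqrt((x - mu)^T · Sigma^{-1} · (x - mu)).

Step 1 — centre the observation: (x - mu) = (2, 0).

Step 2 — invert Sigma. det(Sigma) = 3·15 - (0)² = 45.
  Sigma^{-1} = (1/det) · [[d, -b], [-b, a]] = [[0.3333, 0],
 [0, 0.0667]].

Step 3 — form the quadratic (x - mu)^T · Sigma^{-1} · (x - mu):
  Sigma^{-1} · (x - mu) = (0.6667, 0).
  (x - mu)^T · [Sigma^{-1} · (x - mu)] = (2)·(0.6667) + (0)·(0) = 1.3333.

Step 4 — take square root: d = √(1.3333) ≈ 1.1547.

d(x, mu) = √(1.3333) ≈ 1.1547


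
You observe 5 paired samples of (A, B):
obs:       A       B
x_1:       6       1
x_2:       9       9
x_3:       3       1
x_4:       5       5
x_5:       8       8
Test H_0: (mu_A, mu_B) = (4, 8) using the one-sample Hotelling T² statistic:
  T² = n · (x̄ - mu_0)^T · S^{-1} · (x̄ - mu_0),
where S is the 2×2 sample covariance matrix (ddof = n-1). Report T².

Step 1 — sample mean vector:
  mean(A) = (6 + 9 + 3 + 5 + 8) / 5 = 31/5 = 6.2
  mean(B) = (1 + 9 + 1 + 5 + 8) / 5 = 24/5 = 4.8
  x̄ = (6.2, 4.8),  deviation x̄ - mu_0 = (6.2, 4.8) - (4, 8) = (2.2, -3.2).

Step 2 — sample covariance matrix, S[i,j] = (1/(n-1)) · Σ_k (x_{k,i} - mean_i) · (x_{k,j} - mean_j), divisor n-1 = 4:
  S[A,A] = ((-0.2)·(-0.2) + (2.8)·(2.8) + (-3.2)·(-3.2) + (-1.2)·(-1.2) + (1.8)·(1.8)) / 4 = 22.8/4 = 5.7
  S[A,B] = ((-0.2)·(-3.8) + (2.8)·(4.2) + (-3.2)·(-3.8) + (-1.2)·(0.2) + (1.8)·(3.2)) / 4 = 30.2/4 = 7.55
  S[B,B] = ((-3.8)·(-3.8) + (4.2)·(4.2) + (-3.8)·(-3.8) + (0.2)·(0.2) + (3.2)·(3.2)) / 4 = 56.8/4 = 14.2
  S = [[5.7, 7.55],
 [7.55, 14.2]].

Step 3 — invert S. det(S) = 5.7·14.2 - (7.55)² = 23.9375.
  S^{-1} = (1/det) · [[d, -b], [-b, a]] = [[0.5932, -0.3154],
 [-0.3154, 0.2381]].

Step 4 — quadratic form (x̄ - mu_0)^T · S^{-1} · (x̄ - mu_0):
  S^{-1} · (x̄ - mu_0) = (2.3144, -1.4559),
  (x̄ - mu_0)^T · [...] = (2.2)·(2.3144) + (-3.2)·(-1.4559) = 9.7504.

Step 5 — scale by n: T² = 5 · 9.7504 = 48.752.

T² ≈ 48.752


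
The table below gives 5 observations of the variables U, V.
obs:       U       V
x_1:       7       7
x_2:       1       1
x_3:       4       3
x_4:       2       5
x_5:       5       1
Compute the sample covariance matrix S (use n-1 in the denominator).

Step 1 — column means:
  mean(U) = (7 + 1 + 4 + 2 + 5) / 5 = 19/5 = 3.8
  mean(V) = (7 + 1 + 3 + 5 + 1) / 5 = 17/5 = 3.4

Step 2 — sample covariance S[i,j] = (1/(n-1)) · Σ_k (x_{k,i} - mean_i) · (x_{k,j} - mean_j), with n-1 = 4.
  S[U,U] = ((3.2)·(3.2) + (-2.8)·(-2.8) + (0.2)·(0.2) + (-1.8)·(-1.8) + (1.2)·(1.2)) / 4 = 22.8/4 = 5.7
  S[U,V] = ((3.2)·(3.6) + (-2.8)·(-2.4) + (0.2)·(-0.4) + (-1.8)·(1.6) + (1.2)·(-2.4)) / 4 = 12.4/4 = 3.1
  S[V,V] = ((3.6)·(3.6) + (-2.4)·(-2.4) + (-0.4)·(-0.4) + (1.6)·(1.6) + (-2.4)·(-2.4)) / 4 = 27.2/4 = 6.8

S is symmetric (S[j,i] = S[i,j]). Assembling:

S = [[5.7, 3.1],
 [3.1, 6.8]]


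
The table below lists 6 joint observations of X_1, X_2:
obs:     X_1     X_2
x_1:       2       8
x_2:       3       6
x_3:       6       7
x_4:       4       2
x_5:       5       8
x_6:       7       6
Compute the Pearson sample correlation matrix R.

Step 1 — column means:
  mean(X_1) = (2 + 3 + 6 + 4 + 5 + 7) / 6 = 27/6 = 4.5
  mean(X_2) = (8 + 6 + 7 + 2 + 8 + 6) / 6 = 37/6 = 6.1667

Step 2 — sample variances and covariances s[i,j] = (1/(n-1)) · Σ_k (x_{k,i} - mean_i) · (x_{k,j} - mean_j), with n-1 = 5:
  s[X_1,X_1] = ((-2.5)·(-2.5) + (-1.5)·(-1.5) + (1.5)·(1.5) + (-0.5)·(-0.5) + (0.5)·(0.5) + (2.5)·(2.5)) / 5 = 17.5/5 = 3.5
  s[X_1,X_2] = ((-2.5)·(1.8333) + (-1.5)·(-0.1667) + (1.5)·(0.8333) + (-0.5)·(-4.1667) + (0.5)·(1.8333) + (2.5)·(-0.1667)) / 5 = -0.5/5 = -0.1
  s[X_2,X_2] = ((1.8333)·(1.8333) + (-0.1667)·(-0.1667) + (0.8333)·(0.8333) + (-4.1667)·(-4.1667) + (1.8333)·(1.8333) + (-0.1667)·(-0.1667)) / 5 = 24.8333/5 = 4.9667
  Sample standard deviations s_i = √(s[i,i]):
  s(X_1) = √(3.5) = 1.8708
  s(X_2) = √(4.9667) = 2.2286

Step 3 — r_{ij} = s_{ij} / (s_i · s_j):
  r[X_1,X_1] = 1 (diagonal).
  r[X_1,X_2] = -0.1 / (1.8708 · 2.2286) = -0.1 / 4.1693 = -0.024
  r[X_2,X_2] = 1 (diagonal).

R is symmetric with unit diagonal. Assembling:

R = [[1, -0.024],
 [-0.024, 1]]


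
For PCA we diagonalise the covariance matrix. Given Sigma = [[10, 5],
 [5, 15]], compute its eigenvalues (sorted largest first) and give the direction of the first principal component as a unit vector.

Step 1 — characteristic polynomial of 2×2 Sigma:
  det(Sigma - λI) = λ² - trace · λ + det = 0.
  trace = 10 + 15 = 25, det = 10·15 - (5)² = 125.
Step 2 — discriminant:
  Δ = trace² - 4·det = 625 - 500 = 125.
Step 3 — eigenvalues:
  λ = (trace ± √Δ)/2 = (25 ± 11.1803)/2,
  λ_1 = 18.0902,  λ_2 = 6.9098.

Step 4 — unit eigenvector for λ_1: solve (Sigma - λ_1 I)v = 0. First row:
  (10 - 18.0902)·v_x + (5)·v_y = 0, i.e. (-8.0902)·v_x + (5)·v_y = 0,
  so v ∝ (b, λ_1 - a) = (5, 8.0902) = u.
  ||u|| = √((5)² + (8.0902)²) = √(90.4508) ≈ 9.5106,
  v_1 = u/||u|| ≈ (0.5257, 0.8507) (||v_1|| = 1).

λ_1 = 18.0902,  λ_2 = 6.9098;  v_1 ≈ (0.5257, 0.8507)
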